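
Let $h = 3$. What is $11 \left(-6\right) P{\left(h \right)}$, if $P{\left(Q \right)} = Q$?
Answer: $-198$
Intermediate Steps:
$11 \left(-6\right) P{\left(h \right)} = 11 \left(-6\right) 3 = \left(-66\right) 3 = -198$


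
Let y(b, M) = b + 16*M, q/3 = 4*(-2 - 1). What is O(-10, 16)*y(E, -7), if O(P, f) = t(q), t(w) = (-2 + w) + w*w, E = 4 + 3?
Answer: -132090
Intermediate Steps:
E = 7
q = -36 (q = 3*(4*(-2 - 1)) = 3*(4*(-3)) = 3*(-12) = -36)
t(w) = -2 + w + w**2 (t(w) = (-2 + w) + w**2 = -2 + w + w**2)
O(P, f) = 1258 (O(P, f) = -2 - 36 + (-36)**2 = -2 - 36 + 1296 = 1258)
O(-10, 16)*y(E, -7) = 1258*(7 + 16*(-7)) = 1258*(7 - 112) = 1258*(-105) = -132090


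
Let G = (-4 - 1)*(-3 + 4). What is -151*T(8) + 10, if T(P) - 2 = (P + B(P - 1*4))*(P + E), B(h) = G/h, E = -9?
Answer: 2909/4 ≈ 727.25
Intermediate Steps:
G = -5 (G = -5*1 = -5)
B(h) = -5/h
T(P) = 2 + (-9 + P)*(P - 5/(-4 + P)) (T(P) = 2 + (P - 5/(P - 1*4))*(P - 9) = 2 + (P - 5/(P - 4))*(-9 + P) = 2 + (P - 5/(-4 + P))*(-9 + P) = 2 + (-9 + P)*(P - 5/(-4 + P)))
-151*T(8) + 10 = -151*(37 + 8**3 - 13*8**2 + 33*8)/(-4 + 8) + 10 = -151*(37 + 512 - 13*64 + 264)/4 + 10 = -151*(37 + 512 - 832 + 264)/4 + 10 = -151*(-19)/4 + 10 = -151*(-19/4) + 10 = 2869/4 + 10 = 2909/4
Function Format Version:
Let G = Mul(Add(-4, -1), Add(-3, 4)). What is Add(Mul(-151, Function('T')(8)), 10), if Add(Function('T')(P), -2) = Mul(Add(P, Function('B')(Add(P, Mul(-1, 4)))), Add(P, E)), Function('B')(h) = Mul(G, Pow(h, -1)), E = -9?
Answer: Rational(2909, 4) ≈ 727.25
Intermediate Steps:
G = -5 (G = Mul(-5, 1) = -5)
Function('B')(h) = Mul(-5, Pow(h, -1))
Function('T')(P) = Add(2, Mul(Add(-9, P), Add(P, Mul(-5, Pow(Add(-4, P), -1))))) (Function('T')(P) = Add(2, Mul(Add(P, Mul(-5, Pow(Add(P, Mul(-1, 4)), -1))), Add(P, -9))) = Add(2, Mul(Add(P, Mul(-5, Pow(Add(P, -4), -1))), Add(-9, P))) = Add(2, Mul(Add(P, Mul(-5, Pow(Add(-4, P), -1))), Add(-9, P))) = Add(2, Mul(Add(-9, P), Add(P, Mul(-5, Pow(Add(-4, P), -1))))))
Add(Mul(-151, Function('T')(8)), 10) = Add(Mul(-151, Mul(Pow(Add(-4, 8), -1), Add(37, Pow(8, 3), Mul(-13, Pow(8, 2)), Mul(33, 8)))), 10) = Add(Mul(-151, Mul(Pow(4, -1), Add(37, 512, Mul(-13, 64), 264))), 10) = Add(Mul(-151, Mul(Rational(1, 4), Add(37, 512, -832, 264))), 10) = Add(Mul(-151, Mul(Rational(1, 4), -19)), 10) = Add(Mul(-151, Rational(-19, 4)), 10) = Add(Rational(2869, 4), 10) = Rational(2909, 4)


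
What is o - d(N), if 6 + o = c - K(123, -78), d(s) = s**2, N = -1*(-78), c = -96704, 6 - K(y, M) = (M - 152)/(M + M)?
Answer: -8018285/78 ≈ -1.0280e+5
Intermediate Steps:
K(y, M) = 6 - (-152 + M)/(2*M) (K(y, M) = 6 - (M - 152)/(M + M) = 6 - (-152 + M)/(2*M))
N = 78
o = -7543733/78 (o = -6 + (-96704 - (11/2 + 76/(-78))) = -6 + (-96704 - (11/2 + 76*(-1/78))) = -6 + (-96704 - (11/2 - 38/39)) = -6 + (-96704 - 1*353/78) = -6 + (-96704 - 353/78) = -6 - 7543265/78 = -7543733/78 ≈ -96715.)
o - d(N) = -7543733/78 - 1*78**2 = -7543733/78 - 1*6084 = -7543733/78 - 6084 = -8018285/78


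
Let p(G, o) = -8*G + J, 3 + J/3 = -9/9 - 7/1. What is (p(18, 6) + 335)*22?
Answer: 3476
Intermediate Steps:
J = -33 (J = -9 + 3*(-9/9 - 7/1) = -9 + 3*(-9*1/9 - 7*1) = -9 + 3*(-1 - 7) = -9 + 3*(-8) = -9 - 24 = -33)
p(G, o) = -33 - 8*G (p(G, o) = -8*G - 33 = -33 - 8*G)
(p(18, 6) + 335)*22 = ((-33 - 8*18) + 335)*22 = ((-33 - 144) + 335)*22 = (-177 + 335)*22 = 158*22 = 3476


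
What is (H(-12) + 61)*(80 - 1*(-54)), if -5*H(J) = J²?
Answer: 21574/5 ≈ 4314.8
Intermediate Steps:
H(J) = -J²/5
(H(-12) + 61)*(80 - 1*(-54)) = (-⅕*(-12)² + 61)*(80 - 1*(-54)) = (-⅕*144 + 61)*(80 + 54) = (-144/5 + 61)*134 = (161/5)*134 = 21574/5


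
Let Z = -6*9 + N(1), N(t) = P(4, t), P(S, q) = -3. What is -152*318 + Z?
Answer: -48393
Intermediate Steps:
N(t) = -3
Z = -57 (Z = -6*9 - 3 = -54 - 3 = -57)
-152*318 + Z = -152*318 - 57 = -48336 - 57 = -48393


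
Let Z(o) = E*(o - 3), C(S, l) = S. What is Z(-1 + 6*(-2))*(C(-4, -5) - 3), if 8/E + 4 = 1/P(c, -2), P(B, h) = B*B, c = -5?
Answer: -22400/99 ≈ -226.26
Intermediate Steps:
P(B, h) = B²
E = -200/99 (E = 8/(-4 + 1/(-5)²) = 8/(-4 + 1/25) = 8/(-99/25) = 8*(-25/99) = -200/99 ≈ -2.0202)
Z(o) = 200/33 - 200*o/99 (Z(o) = -200*(o - 3)/99 = -200*(-3 + o)/99 = 200/33 - 200*o/99)
Z(-1 + 6*(-2))*(C(-4, -5) - 3) = (200/33 - 200*(-1 + 6*(-2))/99)*(-4 - 3) = (200/33 - 200*(-1 - 12)/99)*(-7) = (200/33 - 200/99*(-13))*(-7) = (200/33 + 2600/99)*(-7) = (3200/99)*(-7) = -22400/99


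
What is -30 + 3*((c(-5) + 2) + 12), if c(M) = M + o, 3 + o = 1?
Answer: -9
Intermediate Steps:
o = -2 (o = -3 + 1 = -2)
c(M) = -2 + M (c(M) = M - 2 = -2 + M)
-30 + 3*((c(-5) + 2) + 12) = -30 + 3*(((-2 - 5) + 2) + 12) = -30 + 3*((-7 + 2) + 12) = -30 + 3*(-5 + 12) = -30 + 3*7 = -30 + 21 = -9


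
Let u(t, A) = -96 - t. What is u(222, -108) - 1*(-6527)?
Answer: 6209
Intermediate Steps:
u(222, -108) - 1*(-6527) = (-96 - 1*222) - 1*(-6527) = (-96 - 222) + 6527 = -318 + 6527 = 6209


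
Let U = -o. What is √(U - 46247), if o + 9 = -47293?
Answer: √1055 ≈ 32.481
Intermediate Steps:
o = -47302 (o = -9 - 47293 = -47302)
U = 47302 (U = -1*(-47302) = 47302)
√(U - 46247) = √(47302 - 46247) = √1055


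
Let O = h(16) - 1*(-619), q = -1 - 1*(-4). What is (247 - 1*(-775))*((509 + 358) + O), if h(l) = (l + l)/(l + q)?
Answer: 28887852/19 ≈ 1.5204e+6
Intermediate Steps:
q = 3 (q = -1 + 4 = 3)
h(l) = 2*l/(3 + l) (h(l) = (l + l)/(l + 3) = (2*l)/(3 + l) = 2*l/(3 + l))
O = 11793/19 (O = 2*16/(3 + 16) - 1*(-619) = 2*16/19 + 619 = 2*16*(1/19) + 619 = 32/19 + 619 = 11793/19 ≈ 620.68)
(247 - 1*(-775))*((509 + 358) + O) = (247 - 1*(-775))*((509 + 358) + 11793/19) = (247 + 775)*(867 + 11793/19) = 1022*(28266/19) = 28887852/19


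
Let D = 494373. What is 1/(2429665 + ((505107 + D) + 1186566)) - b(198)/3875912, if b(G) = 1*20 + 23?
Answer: -194599661/17890089653432 ≈ -1.0878e-5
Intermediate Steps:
b(G) = 43 (b(G) = 20 + 23 = 43)
1/(2429665 + ((505107 + D) + 1186566)) - b(198)/3875912 = 1/(2429665 + ((505107 + 494373) + 1186566)) - 43/3875912 = 1/(2429665 + (999480 + 1186566)) - 43/3875912 = 1/(2429665 + 2186046) - 1*43/3875912 = 1/4615711 - 43/3875912 = -194599661/17890089653432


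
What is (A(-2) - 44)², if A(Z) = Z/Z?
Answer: 1849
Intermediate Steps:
A(Z) = 1
(A(-2) - 44)² = (1 - 44)² = (-43)² = 1849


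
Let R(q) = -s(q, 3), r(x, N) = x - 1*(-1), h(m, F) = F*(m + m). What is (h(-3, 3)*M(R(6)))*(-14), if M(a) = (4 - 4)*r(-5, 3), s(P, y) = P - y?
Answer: 0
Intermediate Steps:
h(m, F) = 2*F*m (h(m, F) = F*(2*m) = 2*F*m)
r(x, N) = 1 + x (r(x, N) = x + 1 = 1 + x)
R(q) = 3 - q (R(q) = -(q - 1*3) = -(q - 3) = -(-3 + q) = 3 - q)
M(a) = 0 (M(a) = (4 - 4)*(1 - 5) = 0*(-4) = 0)
(h(-3, 3)*M(R(6)))*(-14) = ((2*3*(-3))*0)*(-14) = -18*0*(-14) = 0*(-14) = 0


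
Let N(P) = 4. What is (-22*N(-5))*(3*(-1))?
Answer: 264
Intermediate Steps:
(-22*N(-5))*(3*(-1)) = (-22*4)*(3*(-1)) = -88*(-3) = 264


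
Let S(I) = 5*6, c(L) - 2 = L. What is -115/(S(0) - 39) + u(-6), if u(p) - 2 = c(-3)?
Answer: 124/9 ≈ 13.778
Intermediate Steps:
c(L) = 2 + L
u(p) = 1 (u(p) = 2 + (2 - 3) = 2 - 1 = 1)
S(I) = 30
-115/(S(0) - 39) + u(-6) = -115/(30 - 39) + 1 = -115/(-9) + 1 = -⅑*(-115) + 1 = 115/9 + 1 = 124/9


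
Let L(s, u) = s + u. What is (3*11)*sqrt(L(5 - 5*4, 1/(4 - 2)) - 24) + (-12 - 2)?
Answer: -14 + 33*I*sqrt(154)/2 ≈ -14.0 + 204.76*I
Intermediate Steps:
(3*11)*sqrt(L(5 - 5*4, 1/(4 - 2)) - 24) + (-12 - 2) = (3*11)*sqrt(((5 - 5*4) + 1/(4 - 2)) - 24) + (-12 - 2) = 33*sqrt(((5 - 20) + 1/2) - 24) - 14 = 33*sqrt((-15 + 1/2) - 24) - 14 = 33*sqrt(-29/2 - 24) - 14 = 33*sqrt(-77/2) - 14 = 33*(I*sqrt(154)/2) - 14 = 33*I*sqrt(154)/2 - 14 = -14 + 33*I*sqrt(154)/2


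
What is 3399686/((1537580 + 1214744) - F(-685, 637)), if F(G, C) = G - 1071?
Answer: 1699843/1377040 ≈ 1.2344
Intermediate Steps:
F(G, C) = -1071 + G
3399686/((1537580 + 1214744) - F(-685, 637)) = 3399686/((1537580 + 1214744) - (-1071 - 685)) = 3399686/(2752324 - 1*(-1756)) = 3399686/(2752324 + 1756) = 3399686/2754080 = 3399686*(1/2754080) = 1699843/1377040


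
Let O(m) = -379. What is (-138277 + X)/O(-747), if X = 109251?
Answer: 29026/379 ≈ 76.586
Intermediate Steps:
(-138277 + X)/O(-747) = (-138277 + 109251)/(-379) = -29026*(-1/379) = 29026/379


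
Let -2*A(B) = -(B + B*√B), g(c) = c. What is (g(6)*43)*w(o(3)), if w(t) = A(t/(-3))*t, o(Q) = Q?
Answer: -387 - 387*I ≈ -387.0 - 387.0*I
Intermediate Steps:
A(B) = B/2 + B^(3/2)/2 (A(B) = -(-1)*(B + B*√B)/2 = -(-1)*(B + B^(3/2))/2 = -(-B - B^(3/2))/2 = B/2 + B^(3/2)/2)
w(t) = t*(-t/6 + √3*(-t)^(3/2)/18) (w(t) = ((t/(-3))/2 + (t/(-3))^(3/2)/2)*t = ((t*(-⅓))/2 + (t*(-⅓))^(3/2)/2)*t = ((-t/3)/2 + (-t/3)^(3/2)/2)*t = (-t/6 + (√3*(-t)^(3/2)/9)/2)*t = (-t/6 + √3*(-t)^(3/2)/18)*t = t*(-t/6 + √3*(-t)^(3/2)/18))
(g(6)*43)*w(o(3)) = (6*43)*((1/18)*3*(-3*3 + √3*(-1*3)^(3/2))) = 258*((1/18)*3*(-9 + √3*(-3)^(3/2))) = 258*((1/18)*3*(-9 + √3*(-3*I*√3))) = 258*((1/18)*3*(-9 - 9*I)) = 258*(-3/2 - 3*I/2) = -387 - 387*I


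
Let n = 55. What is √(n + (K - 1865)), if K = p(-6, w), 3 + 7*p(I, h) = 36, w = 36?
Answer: I*√88459/7 ≈ 42.489*I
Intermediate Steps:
p(I, h) = 33/7 (p(I, h) = -3/7 + (⅐)*36 = -3/7 + 36/7 = 33/7)
K = 33/7 ≈ 4.7143
√(n + (K - 1865)) = √(55 + (33/7 - 1865)) = √(55 - 13022/7) = √(-12637/7) = I*√88459/7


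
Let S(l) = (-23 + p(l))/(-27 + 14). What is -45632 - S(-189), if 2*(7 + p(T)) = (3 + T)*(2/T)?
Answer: -37374436/819 ≈ -45634.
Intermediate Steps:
p(T) = -7 + (3 + T)/T (p(T) = -7 + ((3 + T)*(2/T))/2 = -7 + (2*(3 + T)/T)/2 = -7 + (3 + T)/T)
S(l) = 29/13 - 3/(13*l) (S(l) = (-23 + (-6 + 3/l))/(-27 + 14) = (-29 + 3/l)/(-13) = (-29 + 3/l)*(-1/13) = 29/13 - 3/(13*l))
-45632 - S(-189) = -45632 - (-3 + 29*(-189))/(13*(-189)) = -45632 - (-1)*(-3 - 5481)/(13*189) = -45632 - (-1)*(-5484)/(13*189) = -45632 - 1*1828/819 = -45632 - 1828/819 = -37374436/819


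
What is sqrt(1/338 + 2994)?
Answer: sqrt(2023946)/26 ≈ 54.717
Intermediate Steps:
sqrt(1/338 + 2994) = sqrt(1011973/338) = sqrt(2023946)/26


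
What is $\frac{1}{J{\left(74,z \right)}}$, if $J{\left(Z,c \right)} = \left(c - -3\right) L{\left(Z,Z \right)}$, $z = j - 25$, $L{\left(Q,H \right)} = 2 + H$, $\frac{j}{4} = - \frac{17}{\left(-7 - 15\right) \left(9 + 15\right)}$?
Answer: $- \frac{33}{54853} \approx -0.00060161$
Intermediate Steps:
$j = \frac{17}{132}$ ($j = 4 \left(- \frac{17}{\left(-7 - 15\right) \left(9 + 15\right)}\right) = 4 \left(- \frac{17}{\left(-22\right) 24}\right) = 4 \left(- \frac{17}{-528}\right) = 4 \left(\left(-17\right) \left(- \frac{1}{528}\right)\right) = 4 \cdot \frac{17}{528} = \frac{17}{132} \approx 0.12879$)
$z = - \frac{3283}{132}$ ($z = \frac{17}{132} - 25 = - \frac{3283}{132} \approx -24.871$)
$J{\left(Z,c \right)} = \left(2 + Z\right) \left(3 + c\right)$ ($J{\left(Z,c \right)} = \left(c - -3\right) \left(2 + Z\right) = \left(c + 3\right) \left(2 + Z\right) = \left(3 + c\right) \left(2 + Z\right) = \left(2 + Z\right) \left(3 + c\right)$)
$\frac{1}{J{\left(74,z \right)}} = \frac{1}{\left(2 + 74\right) \left(3 - \frac{3283}{132}\right)} = \frac{1}{76 \left(- \frac{2887}{132}\right)} = \frac{1}{- \frac{54853}{33}} = - \frac{33}{54853}$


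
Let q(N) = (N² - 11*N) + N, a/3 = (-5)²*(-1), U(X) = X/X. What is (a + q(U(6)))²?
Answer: 7056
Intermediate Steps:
U(X) = 1
a = -75 (a = 3*((-5)²*(-1)) = 3*(25*(-1)) = 3*(-25) = -75)
q(N) = N² - 10*N
(a + q(U(6)))² = (-75 + 1*(-10 + 1))² = (-75 + 1*(-9))² = (-75 - 9)² = (-84)² = 7056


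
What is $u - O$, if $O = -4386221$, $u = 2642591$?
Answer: $7028812$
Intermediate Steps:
$u - O = 2642591 - -4386221 = 2642591 + 4386221 = 7028812$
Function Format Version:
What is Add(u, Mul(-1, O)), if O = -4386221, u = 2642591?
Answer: 7028812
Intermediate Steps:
Add(u, Mul(-1, O)) = Add(2642591, Mul(-1, -4386221)) = Add(2642591, 4386221) = 7028812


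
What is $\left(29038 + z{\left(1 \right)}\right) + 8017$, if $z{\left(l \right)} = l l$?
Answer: $37056$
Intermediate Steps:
$z{\left(l \right)} = l^{2}$
$\left(29038 + z{\left(1 \right)}\right) + 8017 = \left(29038 + 1^{2}\right) + 8017 = \left(29038 + 1\right) + 8017 = 29039 + 8017 = 37056$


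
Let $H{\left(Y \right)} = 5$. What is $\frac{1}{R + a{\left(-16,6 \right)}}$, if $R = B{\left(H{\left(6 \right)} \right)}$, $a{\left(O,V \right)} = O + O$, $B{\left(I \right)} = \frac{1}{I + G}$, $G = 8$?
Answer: $- \frac{13}{415} \approx -0.031325$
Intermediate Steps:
$B{\left(I \right)} = \frac{1}{8 + I}$ ($B{\left(I \right)} = \frac{1}{I + 8} = \frac{1}{8 + I}$)
$a{\left(O,V \right)} = 2 O$
$R = \frac{1}{13}$ ($R = \frac{1}{8 + 5} = \frac{1}{13} \approx 0.076923$)
$\frac{1}{R + a{\left(-16,6 \right)}} = \frac{1}{\frac{1}{13} + 2 \left(-16\right)} = \frac{1}{\frac{1}{13} - 32} = \frac{1}{- \frac{415}{13}} = - \frac{13}{415}$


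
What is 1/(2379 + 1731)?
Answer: 1/4110 ≈ 0.00024331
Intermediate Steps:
1/(2379 + 1731) = 1/4110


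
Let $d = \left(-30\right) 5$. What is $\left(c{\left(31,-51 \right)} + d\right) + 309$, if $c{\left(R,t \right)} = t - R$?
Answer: $77$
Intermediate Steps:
$d = -150$
$\left(c{\left(31,-51 \right)} + d\right) + 309 = \left(\left(-51 - 31\right) - 150\right) + 309 = \left(-82 - 150\right) + 309 = -232 + 309 = 77$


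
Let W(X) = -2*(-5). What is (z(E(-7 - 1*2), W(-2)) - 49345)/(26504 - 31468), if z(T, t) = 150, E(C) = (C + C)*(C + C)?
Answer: 49195/4964 ≈ 9.9104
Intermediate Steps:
W(X) = 10
E(C) = 4*C**2 (E(C) = (2*C)*(2*C) = 4*C**2)
(z(E(-7 - 1*2), W(-2)) - 49345)/(26504 - 31468) = (150 - 49345)/(26504 - 31468) = -49195/(-4964) = -49195*(-1/4964) = 49195/4964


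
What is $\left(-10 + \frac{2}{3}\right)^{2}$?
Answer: $\frac{784}{9} \approx 87.111$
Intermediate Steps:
$\left(-10 + \frac{2}{3}\right)^{2} = \left(- \frac{28}{3}\right)^{2} = \frac{784}{9}$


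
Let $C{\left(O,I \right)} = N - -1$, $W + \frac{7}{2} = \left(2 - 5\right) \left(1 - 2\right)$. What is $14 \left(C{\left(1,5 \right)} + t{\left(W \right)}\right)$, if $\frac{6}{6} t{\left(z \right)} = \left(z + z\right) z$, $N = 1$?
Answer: $35$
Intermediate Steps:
$W = - \frac{1}{2}$ ($W = - \frac{7}{2} + \left(2 - 5\right) \left(1 - 2\right) = - \frac{7}{2} - -3 = - \frac{7}{2} + 3 = - \frac{1}{2} \approx -0.5$)
$t{\left(z \right)} = 2 z^{2}$ ($t{\left(z \right)} = \left(z + z\right) z = 2 z z = 2 z^{2}$)
$C{\left(O,I \right)} = 2$ ($C{\left(O,I \right)} = 1 - -1 = 1 + 1 = 2$)
$14 \left(C{\left(1,5 \right)} + t{\left(W \right)}\right) = 14 \left(2 + 2 \left(- \frac{1}{2}\right)^{2}\right) = 14 \left(2 + 2 \cdot \frac{1}{4}\right) = 14 \left(2 + \frac{1}{2}\right) = 14 \cdot \frac{5}{2} = 35$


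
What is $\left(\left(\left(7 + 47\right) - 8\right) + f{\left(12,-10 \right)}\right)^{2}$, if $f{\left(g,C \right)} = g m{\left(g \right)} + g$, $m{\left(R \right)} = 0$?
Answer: $3364$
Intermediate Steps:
$f{\left(g,C \right)} = g$ ($f{\left(g,C \right)} = g 0 + g = 0 + g = g$)
$\left(\left(\left(7 + 47\right) - 8\right) + f{\left(12,-10 \right)}\right)^{2} = \left(\left(\left(7 + 47\right) - 8\right) + 12\right)^{2} = \left(\left(54 - 8\right) + 12\right)^{2} = \left(46 + 12\right)^{2} = 58^{2} = 3364$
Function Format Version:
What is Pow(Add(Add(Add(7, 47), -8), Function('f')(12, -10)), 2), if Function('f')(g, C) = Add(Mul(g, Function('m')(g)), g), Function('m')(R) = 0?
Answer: 3364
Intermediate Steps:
Function('f')(g, C) = g (Function('f')(g, C) = Add(Mul(g, 0), g) = Add(0, g) = g)
Pow(Add(Add(Add(7, 47), -8), Function('f')(12, -10)), 2) = Pow(Add(Add(Add(7, 47), -8), 12), 2) = Pow(Add(Add(54, -8), 12), 2) = Pow(Add(46, 12), 2) = Pow(58, 2) = 3364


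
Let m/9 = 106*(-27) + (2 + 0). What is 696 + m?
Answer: -25044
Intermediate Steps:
m = -25740 (m = 9*(106*(-27) + (2 + 0)) = 9*(-2862 + 2) = 9*(-2860) = -25740)
696 + m = 696 - 25740 = -25044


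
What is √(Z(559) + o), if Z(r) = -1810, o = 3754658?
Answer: 4*√234553 ≈ 1937.2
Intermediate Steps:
√(Z(559) + o) = √(-1810 + 3754658) = √3752848 = 4*√234553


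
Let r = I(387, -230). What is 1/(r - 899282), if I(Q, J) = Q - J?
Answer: -1/898665 ≈ -1.1128e-6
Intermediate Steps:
r = 617 (r = 387 - 1*(-230) = 387 + 230 = 617)
1/(r - 899282) = 1/(617 - 899282) = 1/(-898665) = -1/898665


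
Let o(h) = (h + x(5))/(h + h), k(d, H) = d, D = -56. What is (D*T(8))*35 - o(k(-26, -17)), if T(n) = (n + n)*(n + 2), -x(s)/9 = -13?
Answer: -1254393/4 ≈ -3.1360e+5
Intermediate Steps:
x(s) = 117 (x(s) = -9*(-13) = 117)
T(n) = 2*n*(2 + n) (T(n) = (2*n)*(2 + n) = 2*n*(2 + n))
o(h) = (117 + h)/(2*h) (o(h) = (h + 117)/(h + h) = (117 + h)/((2*h)) = (117 + h)*(1/(2*h)) = (117 + h)/(2*h))
(D*T(8))*35 - o(k(-26, -17)) = -112*8*(2 + 8)*35 - (117 - 26)/(2*(-26)) = -112*8*10*35 - (-1)*91/(2*26) = -56*160*35 - 1*(-7/4) = -8960*35 + 7/4 = -313600 + 7/4 = -1254393/4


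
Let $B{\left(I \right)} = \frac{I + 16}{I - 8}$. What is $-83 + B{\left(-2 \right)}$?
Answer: $- \frac{422}{5} \approx -84.4$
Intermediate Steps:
$B{\left(I \right)} = \frac{16 + I}{-8 + I}$
$-83 + B{\left(-2 \right)} = -83 + \frac{16 - 2}{-8 - 2} = -83 + \frac{1}{-10} \cdot 14 = -83 - \frac{7}{5} = - \frac{422}{5}$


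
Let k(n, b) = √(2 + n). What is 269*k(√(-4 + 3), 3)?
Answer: 269*√(2 + I) ≈ 391.49 + 92.418*I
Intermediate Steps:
269*k(√(-4 + 3), 3) = 269*√(2 + √(-4 + 3)) = 269*√(2 + √(-1)) = 269*√(2 + I)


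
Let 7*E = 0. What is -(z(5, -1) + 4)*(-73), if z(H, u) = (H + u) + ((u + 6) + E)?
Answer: 949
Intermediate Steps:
E = 0 (E = (⅐)*0 = 0)
z(H, u) = 6 + H + 2*u (z(H, u) = (H + u) + ((u + 6) + 0) = (H + u) + ((6 + u) + 0) = (H + u) + (6 + u) = 6 + H + 2*u)
-(z(5, -1) + 4)*(-73) = -((6 + 5 + 2*(-1)) + 4)*(-73) = -((6 + 5 - 2) + 4)*(-73) = -(9 + 4)*(-73) = -1*13*(-73) = -13*(-73) = 949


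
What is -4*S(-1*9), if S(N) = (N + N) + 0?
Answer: 72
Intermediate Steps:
S(N) = 2*N (S(N) = 2*N + 0 = 2*N)
-4*S(-1*9) = -8*(-1*9) = -8*(-9) = -4*(-18) = 72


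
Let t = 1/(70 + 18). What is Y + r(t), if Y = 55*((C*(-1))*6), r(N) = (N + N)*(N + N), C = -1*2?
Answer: 1277761/1936 ≈ 660.00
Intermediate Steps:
C = -2
t = 1/88 ≈ 0.011364
r(N) = 4*N**2 (r(N) = (2*N)*(2*N) = 4*N**2)
Y = 660 (Y = 55*(-2*(-1)*6) = 55*(2*6) = 55*12 = 660)
Y + r(t) = 660 + 4*(1/88)**2 = 660 + 4*(1/7744) = 660 + 1/1936 = 1277761/1936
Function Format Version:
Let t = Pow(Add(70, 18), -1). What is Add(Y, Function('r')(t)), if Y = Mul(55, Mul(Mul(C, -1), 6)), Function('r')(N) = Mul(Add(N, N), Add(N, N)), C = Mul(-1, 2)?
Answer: Rational(1277761, 1936) ≈ 660.00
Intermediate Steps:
C = -2
t = Rational(1, 88) (t = Pow(88, -1) = Rational(1, 88) ≈ 0.011364)
Function('r')(N) = Mul(4, Pow(N, 2)) (Function('r')(N) = Mul(Mul(2, N), Mul(2, N)) = Mul(4, Pow(N, 2)))
Y = 660 (Y = Mul(55, Mul(Mul(-2, -1), 6)) = Mul(55, Mul(2, 6)) = Mul(55, 12) = 660)
Add(Y, Function('r')(t)) = Add(660, Mul(4, Pow(Rational(1, 88), 2))) = Add(660, Mul(4, Rational(1, 7744))) = Add(660, Rational(1, 1936)) = Rational(1277761, 1936)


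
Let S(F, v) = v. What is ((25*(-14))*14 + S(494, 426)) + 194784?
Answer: 190310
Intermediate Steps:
((25*(-14))*14 + S(494, 426)) + 194784 = ((25*(-14))*14 + 426) + 194784 = (-350*14 + 426) + 194784 = (-4900 + 426) + 194784 = -4474 + 194784 = 190310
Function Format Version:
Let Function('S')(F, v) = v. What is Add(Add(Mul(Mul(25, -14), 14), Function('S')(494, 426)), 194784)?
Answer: 190310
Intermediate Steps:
Add(Add(Mul(Mul(25, -14), 14), Function('S')(494, 426)), 194784) = Add(Add(Mul(Mul(25, -14), 14), 426), 194784) = Add(Add(Mul(-350, 14), 426), 194784) = Add(Add(-4900, 426), 194784) = Add(-4474, 194784) = 190310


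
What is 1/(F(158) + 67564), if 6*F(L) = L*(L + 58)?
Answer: 1/73252 ≈ 1.3652e-5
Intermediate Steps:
F(L) = L*(58 + L)/6 (F(L) = (L*(L + 58))/6 = (L*(58 + L))/6 = L*(58 + L)/6)
1/(F(158) + 67564) = 1/((1/6)*158*(58 + 158) + 67564) = 1/((1/6)*158*216 + 67564) = 1/(5688 + 67564) = 1/73252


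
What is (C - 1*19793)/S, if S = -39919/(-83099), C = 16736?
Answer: -254033643/39919 ≈ -6363.7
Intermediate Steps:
S = 39919/83099 (S = -39919*(-1/83099) = 39919/83099 ≈ 0.48038)
(C - 1*19793)/S = (16736 - 1*19793)/(39919/83099) = (16736 - 19793)*(83099/39919) = -3057*83099/39919 = -254033643/39919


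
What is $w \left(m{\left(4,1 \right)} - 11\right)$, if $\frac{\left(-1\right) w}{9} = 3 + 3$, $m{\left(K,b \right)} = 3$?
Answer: $432$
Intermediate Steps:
$w = -54$ ($w = - 9 \left(3 + 3\right) = \left(-9\right) 6 = -54$)
$w \left(m{\left(4,1 \right)} - 11\right) = - 54 \left(3 - 11\right) = \left(-54\right) \left(-8\right) = 432$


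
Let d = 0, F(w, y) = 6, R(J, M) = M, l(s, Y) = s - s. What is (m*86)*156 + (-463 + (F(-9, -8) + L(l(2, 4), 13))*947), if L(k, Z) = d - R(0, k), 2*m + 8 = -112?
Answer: -799741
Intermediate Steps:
m = -60 (m = -4 + (1/2)*(-112) = -4 - 56 = -60)
l(s, Y) = 0
L(k, Z) = -k (L(k, Z) = 0 - k = -k)
(m*86)*156 + (-463 + (F(-9, -8) + L(l(2, 4), 13))*947) = -60*86*156 + (-463 + (6 - 1*0)*947) = -5160*156 + (-463 + (6 + 0)*947) = -804960 + (-463 + 6*947) = -804960 + (-463 + 5682) = -804960 + 5219 = -799741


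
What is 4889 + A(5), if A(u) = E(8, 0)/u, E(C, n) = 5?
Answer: 4890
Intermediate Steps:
A(u) = 5/u
4889 + A(5) = 4889 + 5/5 = 4889 + 5*(⅕) = 4889 + 1 = 4890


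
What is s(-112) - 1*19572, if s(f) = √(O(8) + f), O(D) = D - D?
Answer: -19572 + 4*I*√7 ≈ -19572.0 + 10.583*I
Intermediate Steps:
O(D) = 0
s(f) = √f (s(f) = √(0 + f) = √f)
s(-112) - 1*19572 = √(-112) - 1*19572 = 4*I*√7 - 19572 = -19572 + 4*I*√7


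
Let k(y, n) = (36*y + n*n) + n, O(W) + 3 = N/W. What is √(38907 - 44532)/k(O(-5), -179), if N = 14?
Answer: 375*I/158266 ≈ 0.0023694*I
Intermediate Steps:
O(W) = -3 + 14/W
k(y, n) = n + n² + 36*y (k(y, n) = (36*y + n²) + n = (n² + 36*y) + n = n + n² + 36*y)
√(38907 - 44532)/k(O(-5), -179) = √(38907 - 44532)/(-179 + (-179)² + 36*(-3 + 14/(-5))) = √(-5625)/(-179 + 32041 + 36*(-3 + 14*(-⅕))) = (75*I)/(-179 + 32041 + 36*(-3 - 14/5)) = (75*I)/(-179 + 32041 + 36*(-29/5)) = (75*I)/(-179 + 32041 - 1044/5) = (75*I)/(158266/5) = (75*I)*(5/158266) = 375*I/158266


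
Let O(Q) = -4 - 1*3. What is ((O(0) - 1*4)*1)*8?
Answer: -88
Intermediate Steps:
O(Q) = -7 (O(Q) = -4 - 3 = -7)
((O(0) - 1*4)*1)*8 = ((-7 - 1*4)*1)*8 = ((-7 - 4)*1)*8 = -11*1*8 = -11*8 = -88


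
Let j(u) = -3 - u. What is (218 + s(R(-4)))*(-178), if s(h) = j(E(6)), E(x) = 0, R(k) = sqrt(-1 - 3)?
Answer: -38270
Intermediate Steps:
R(k) = 2*I (R(k) = sqrt(-4) = 2*I)
s(h) = -3 (s(h) = -3 - 1*0 = -3 + 0 = -3)
(218 + s(R(-4)))*(-178) = (218 - 3)*(-178) = 215*(-178) = -38270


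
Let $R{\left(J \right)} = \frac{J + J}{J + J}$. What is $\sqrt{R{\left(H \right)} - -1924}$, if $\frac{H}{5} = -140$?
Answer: $5 \sqrt{77} \approx 43.875$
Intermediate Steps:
$H = -700$ ($H = 5 \left(-140\right) = -700$)
$R{\left(J \right)} = 1$ ($R{\left(J \right)} = \frac{2 J}{2 J} = 2 J \frac{1}{2 J} = 1$)
$\sqrt{R{\left(H \right)} - -1924} = \sqrt{1 - -1924} = \sqrt{1 + 1924} = \sqrt{1925} = 5 \sqrt{77}$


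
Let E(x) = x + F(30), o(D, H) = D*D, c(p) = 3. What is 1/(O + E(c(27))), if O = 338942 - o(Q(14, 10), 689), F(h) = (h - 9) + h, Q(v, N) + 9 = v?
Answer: 1/338971 ≈ 2.9501e-6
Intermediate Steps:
Q(v, N) = -9 + v
F(h) = -9 + 2*h (F(h) = (-9 + h) + h = -9 + 2*h)
o(D, H) = D²
E(x) = 51 + x (E(x) = x + (-9 + 2*30) = x + (-9 + 60) = x + 51 = 51 + x)
O = 338917 (O = 338942 - (-9 + 14)² = 338942 - 1*5² = 338942 - 1*25 = 338942 - 25 = 338917)
1/(O + E(c(27))) = 1/(338917 + (51 + 3)) = 1/(338917 + 54) = 1/338971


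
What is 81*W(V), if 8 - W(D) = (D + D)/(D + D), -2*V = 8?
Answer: 567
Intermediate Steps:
V = -4 (V = -1/2*8 = -4)
W(D) = 7 (W(D) = 8 - (D + D)/(D + D) = 8 - 2*D/(2*D) = 8 - 2*D*1/(2*D) = 8 - 1*1 = 8 - 1 = 7)
81*W(V) = 81*7 = 567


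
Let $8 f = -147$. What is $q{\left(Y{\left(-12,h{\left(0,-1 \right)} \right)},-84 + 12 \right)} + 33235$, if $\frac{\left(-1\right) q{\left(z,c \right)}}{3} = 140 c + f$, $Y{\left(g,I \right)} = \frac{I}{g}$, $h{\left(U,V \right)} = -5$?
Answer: $\frac{508241}{8} \approx 63530.0$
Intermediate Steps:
$f = - \frac{147}{8}$ ($f = \frac{1}{8} \left(-147\right) = - \frac{147}{8} \approx -18.375$)
$q{\left(z,c \right)} = \frac{441}{8} - 420 c$ ($q{\left(z,c \right)} = - 3 \left(140 c - \frac{147}{8}\right) = - 3 \left(- \frac{147}{8} + 140 c\right) = \frac{441}{8} - 420 c$)
$q{\left(Y{\left(-12,h{\left(0,-1 \right)} \right)},-84 + 12 \right)} + 33235 = \left(\frac{441}{8} - 420 \left(-84 + 12\right)\right) + 33235 = \left(\frac{441}{8} - -30240\right) + 33235 = \left(\frac{441}{8} + 30240\right) + 33235 = \frac{242361}{8} + 33235 = \frac{508241}{8}$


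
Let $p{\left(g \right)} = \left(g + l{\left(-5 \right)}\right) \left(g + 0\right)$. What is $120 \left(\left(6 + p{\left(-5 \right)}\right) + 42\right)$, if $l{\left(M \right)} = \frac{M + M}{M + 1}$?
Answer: $7260$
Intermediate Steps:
$l{\left(M \right)} = \frac{2 M}{1 + M}$
$p{\left(g \right)} = g \left(\frac{5}{2} + g\right)$ ($p{\left(g \right)} = \left(g + 2 \left(-5\right) \frac{1}{1 - 5}\right) \left(g + 0\right) = \left(g + 2 \left(-5\right) \frac{1}{-4}\right) g = \left(g + 2 \left(-5\right) \left(- \frac{1}{4}\right)\right) g = \left(g + \frac{5}{2}\right) g = \left(\frac{5}{2} + g\right) g = g \left(\frac{5}{2} + g\right)$)
$120 \left(\left(6 + p{\left(-5 \right)}\right) + 42\right) = 120 \left(\left(6 + \frac{1}{2} \left(-5\right) \left(5 + 2 \left(-5\right)\right)\right) + 42\right) = 120 \left(\left(6 + \frac{1}{2} \left(-5\right) \left(5 - 10\right)\right) + 42\right) = 120 \left(\left(6 + \frac{1}{2} \left(-5\right) \left(-5\right)\right) + 42\right) = 120 \left(\left(6 + \frac{25}{2}\right) + 42\right) = 120 \left(\frac{37}{2} + 42\right) = 120 \cdot \frac{121}{2} = 7260$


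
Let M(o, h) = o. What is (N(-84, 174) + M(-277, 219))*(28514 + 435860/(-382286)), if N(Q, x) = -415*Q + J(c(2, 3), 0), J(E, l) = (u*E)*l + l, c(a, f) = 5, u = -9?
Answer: 188478511020476/191143 ≈ 9.8606e+8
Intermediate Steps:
J(E, l) = l - 9*E*l (J(E, l) = (-9*E)*l + l = -9*E*l + l = l - 9*E*l)
N(Q, x) = -415*Q (N(Q, x) = -415*Q + 0*(1 - 9*5) = -415*Q + 0*(1 - 45) = -415*Q + 0*(-44) = -415*Q + 0 = -415*Q)
(N(-84, 174) + M(-277, 219))*(28514 + 435860/(-382286)) = (-415*(-84) - 277)*(28514 + 435860/(-382286)) = (34860 - 277)*(28514 + 435860*(-1/382286)) = 34583*(28514 - 217930/191143) = 34583*(5450033572/191143) = 188478511020476/191143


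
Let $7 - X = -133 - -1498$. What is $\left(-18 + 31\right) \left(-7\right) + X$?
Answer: $-1449$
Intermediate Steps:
$X = -1358$ ($X = 7 - \left(-133 - -1498\right) = 7 - \left(-133 + 1498\right) = 7 - 1365 = -1358$)
$\left(-18 + 31\right) \left(-7\right) + X = \left(-18 + 31\right) \left(-7\right) - 1358 = 13 \left(-7\right) - 1358 = -91 - 1358 = -1449$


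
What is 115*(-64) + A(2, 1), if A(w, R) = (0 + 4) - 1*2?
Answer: -7358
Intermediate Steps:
A(w, R) = 2 (A(w, R) = 4 - 2 = 2)
115*(-64) + A(2, 1) = 115*(-64) + 2 = -7360 + 2 = -7358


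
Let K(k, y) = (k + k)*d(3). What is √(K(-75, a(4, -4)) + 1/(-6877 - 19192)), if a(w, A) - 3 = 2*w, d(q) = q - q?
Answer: I*√26069/26069 ≈ 0.0061935*I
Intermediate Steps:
d(q) = 0
a(w, A) = 3 + 2*w
K(k, y) = 0 (K(k, y) = (k + k)*0 = (2*k)*0 = 0)
√(K(-75, a(4, -4)) + 1/(-6877 - 19192)) = √(0 + 1/(-6877 - 19192)) = √(0 + 1/(-26069)) = √(0 - 1/26069) = √(-1/26069) = I*√26069/26069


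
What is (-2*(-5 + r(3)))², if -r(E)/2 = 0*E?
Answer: 100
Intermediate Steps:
r(E) = 0 (r(E) = -0*E = -2*0 = 0)
(-2*(-5 + r(3)))² = (-2*(-5 + 0))² = (-2*(-5))² = 10² = 100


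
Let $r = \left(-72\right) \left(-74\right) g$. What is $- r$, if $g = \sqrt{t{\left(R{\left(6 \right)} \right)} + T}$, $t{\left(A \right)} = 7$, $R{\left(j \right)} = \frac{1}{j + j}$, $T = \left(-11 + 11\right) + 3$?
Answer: $- 5328 \sqrt{10} \approx -16849.0$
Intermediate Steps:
$T = 3$ ($T = 0 + 3 = 3$)
$R{\left(j \right)} = \frac{1}{2 j}$
$g = \sqrt{10}$ ($g = \sqrt{7 + 3} = \sqrt{10} \approx 3.1623$)
$r = 5328 \sqrt{10}$ ($r = \left(-72\right) \left(-74\right) \sqrt{10} = 5328 \sqrt{10} \approx 16849.0$)
$- r = - 5328 \sqrt{10}$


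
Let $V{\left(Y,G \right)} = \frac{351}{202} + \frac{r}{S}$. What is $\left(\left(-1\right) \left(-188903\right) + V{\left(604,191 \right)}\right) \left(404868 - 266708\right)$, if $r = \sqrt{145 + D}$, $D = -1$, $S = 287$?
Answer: $\frac{756534157381640}{28987} \approx 2.6099 \cdot 10^{10}$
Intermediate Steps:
$r = 12$ ($r = \sqrt{145 - 1} = \sqrt{144} = 12$)
$V{\left(Y,G \right)} = \frac{103161}{57974}$ ($V{\left(Y,G \right)} = \frac{351}{202} + \frac{12}{287} = \frac{103161}{57974}$)
$\left(\left(-1\right) \left(-188903\right) + V{\left(604,191 \right)}\right) \left(404868 - 266708\right) = \left(\left(-1\right) \left(-188903\right) + \frac{103161}{57974}\right) \left(404868 - 266708\right) = \left(188903 + \frac{103161}{57974}\right) 138160 = \frac{10951565683}{57974} \cdot 138160 = \frac{756534157381640}{28987}$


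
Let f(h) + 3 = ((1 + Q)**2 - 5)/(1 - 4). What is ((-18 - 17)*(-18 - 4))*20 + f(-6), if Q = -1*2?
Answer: 46195/3 ≈ 15398.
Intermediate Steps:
Q = -2
f(h) = -5/3 (f(h) = -3 + ((1 - 2)**2 - 5)/(1 - 4) = -3 + ((-1)**2 - 5)/(-3) = -3 + (1 - 5)*(-1/3) = -3 - 4*(-1/3) = -3 + 4/3 = -5/3)
((-18 - 17)*(-18 - 4))*20 + f(-6) = ((-18 - 17)*(-18 - 4))*20 - 5/3 = -35*(-22)*20 - 5/3 = 770*20 - 5/3 = 15400 - 5/3 = 46195/3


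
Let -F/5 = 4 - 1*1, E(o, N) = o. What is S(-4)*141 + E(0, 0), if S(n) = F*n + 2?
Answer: 8742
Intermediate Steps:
F = -15 (F = -5*(4 - 1*1) = -5*(4 - 1) = -5*3 = -15)
S(n) = 2 - 15*n (S(n) = -15*n + 2 = 2 - 15*n)
S(-4)*141 + E(0, 0) = (2 - 15*(-4))*141 + 0 = (2 + 60)*141 + 0 = 62*141 + 0 = 8742 + 0 = 8742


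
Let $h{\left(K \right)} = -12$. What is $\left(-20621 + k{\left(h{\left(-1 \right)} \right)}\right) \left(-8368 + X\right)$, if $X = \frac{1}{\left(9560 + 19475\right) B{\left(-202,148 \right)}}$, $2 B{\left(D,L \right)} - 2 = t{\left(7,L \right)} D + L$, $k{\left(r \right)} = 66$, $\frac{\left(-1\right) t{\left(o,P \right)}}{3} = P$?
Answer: $\frac{44866382857239809}{260844633} \approx 1.72 \cdot 10^{8}$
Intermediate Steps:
$t{\left(o,P \right)} = - 3 P$
$B{\left(D,L \right)} = 1 + \frac{L}{2} - \frac{3 D L}{2}$ ($B{\left(D,L \right)} = 1 + \frac{- 3 L D + L}{2} = 1 + \frac{- 3 D L + L}{2} = 1 + \frac{L - 3 D L}{2} = 1 - \left(- \frac{L}{2} + \frac{3 D L}{2}\right) = 1 + \frac{L}{2} - \frac{3 D L}{2}$)
$X = \frac{1}{1304223165}$ ($X = \frac{1}{\left(9560 + 19475\right) \left(1 + \frac{1}{2} \cdot 148 - \left(-303\right) 148\right)} = \frac{1}{29035 \left(1 + 74 + 44844\right)} = \frac{1}{29035 \cdot 44919} = \frac{1}{29035} \cdot \frac{1}{44919} = \frac{1}{1304223165} \approx 7.6674 \cdot 10^{-10}$)
$\left(-20621 + k{\left(h{\left(-1 \right)} \right)}\right) \left(-8368 + X\right) = \left(-20621 + 66\right) \left(-8368 + \frac{1}{1304223165}\right) = \left(-20555\right) \left(- \frac{10913739444719}{1304223165}\right) = \frac{44866382857239809}{260844633}$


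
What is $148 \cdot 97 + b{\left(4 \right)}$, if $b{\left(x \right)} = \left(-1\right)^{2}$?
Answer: $14357$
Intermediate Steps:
$b{\left(x \right)} = 1$
$148 \cdot 97 + b{\left(4 \right)} = 148 \cdot 97 + 1 = 14356 + 1 = 14357$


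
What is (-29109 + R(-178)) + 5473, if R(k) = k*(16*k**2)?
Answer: -90259668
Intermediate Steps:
R(k) = 16*k**3
(-29109 + R(-178)) + 5473 = (-29109 + 16*(-178)**3) + 5473 = (-29109 + 16*(-5639752)) + 5473 = (-29109 - 90236032) + 5473 = -90265141 + 5473 = -90259668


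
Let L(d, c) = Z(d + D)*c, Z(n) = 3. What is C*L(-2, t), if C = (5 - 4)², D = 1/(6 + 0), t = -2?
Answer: -6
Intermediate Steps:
D = ⅙ (D = 1/6 = ⅙ ≈ 0.16667)
L(d, c) = 3*c
C = 1 (C = 1² = 1)
C*L(-2, t) = 1*(3*(-2)) = 1*(-6) = -6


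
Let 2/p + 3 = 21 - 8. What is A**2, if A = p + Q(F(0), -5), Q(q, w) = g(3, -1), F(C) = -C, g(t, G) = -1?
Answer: 16/25 ≈ 0.64000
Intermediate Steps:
p = 1/5 (p = 2/(-3 + (21 - 8)) = 2/(-3 + 13) = 2/10 = 2*(1/10) = 1/5 ≈ 0.20000)
Q(q, w) = -1
A = -4/5 (A = 1/5 - 1 = -4/5 ≈ -0.80000)
A**2 = (-4/5)**2 = 16/25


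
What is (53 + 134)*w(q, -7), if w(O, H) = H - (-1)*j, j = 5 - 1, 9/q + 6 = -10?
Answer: -561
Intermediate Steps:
q = -9/16 (q = 9/(-6 - 10) = 9/(-16) = 9*(-1/16) = -9/16 ≈ -0.56250)
j = 4
w(O, H) = 4 + H (w(O, H) = H - (-1)*4 = H - 1*(-4) = H + 4 = 4 + H)
(53 + 134)*w(q, -7) = (53 + 134)*(4 - 7) = 187*(-3) = -561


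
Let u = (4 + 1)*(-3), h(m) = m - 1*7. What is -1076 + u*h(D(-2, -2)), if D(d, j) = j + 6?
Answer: -1031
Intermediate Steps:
D(d, j) = 6 + j
h(m) = -7 + m (h(m) = m - 7 = -7 + m)
u = -15 (u = 5*(-3) = -15)
-1076 + u*h(D(-2, -2)) = -1076 - 15*(-7 + (6 - 2)) = -1076 - 15*(-7 + 4) = -1076 - 15*(-3) = -1076 + 45 = -1031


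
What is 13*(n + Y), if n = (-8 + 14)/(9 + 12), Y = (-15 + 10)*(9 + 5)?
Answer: -6344/7 ≈ -906.29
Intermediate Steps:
Y = -70 (Y = -5*14 = -70)
n = 2/7 (n = 6/21 = 6*(1/21) = 2/7 ≈ 0.28571)
13*(n + Y) = 13*(2/7 - 70) = 13*(-488/7) = -6344/7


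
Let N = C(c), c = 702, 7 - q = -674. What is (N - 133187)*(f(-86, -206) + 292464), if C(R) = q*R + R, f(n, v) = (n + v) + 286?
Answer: 101066758266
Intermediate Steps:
f(n, v) = 286 + n + v
q = 681 (q = 7 - 1*(-674) = 7 + 674 = 681)
C(R) = 682*R (C(R) = 681*R + R = 682*R)
N = 478764 (N = 682*702 = 478764)
(N - 133187)*(f(-86, -206) + 292464) = (478764 - 133187)*((286 - 86 - 206) + 292464) = 345577*(-6 + 292464) = 345577*292458 = 101066758266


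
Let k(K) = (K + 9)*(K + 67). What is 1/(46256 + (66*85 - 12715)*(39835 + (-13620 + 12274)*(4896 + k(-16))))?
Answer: 1/43124973451 ≈ 2.3188e-11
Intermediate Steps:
k(K) = (9 + K)*(67 + K)
1/(46256 + (66*85 - 12715)*(39835 + (-13620 + 12274)*(4896 + k(-16)))) = 1/(46256 + (66*85 - 12715)*(39835 + (-13620 + 12274)*(4896 + (603 + (-16)**2 + 76*(-16))))) = 1/(46256 + (5610 - 12715)*(39835 - 1346*(4896 + (603 + 256 - 1216)))) = 1/(46256 - 7105*(39835 - 1346*(4896 - 357))) = 1/(46256 - 7105*(39835 - 1346*4539)) = 1/(46256 - 7105*(39835 - 6109494)) = 1/(46256 - 7105*(-6069659)) = 1/(46256 + 43124927195) = 1/43124973451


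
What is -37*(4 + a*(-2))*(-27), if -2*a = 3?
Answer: 6993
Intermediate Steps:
a = -3/2 (a = -1/2*3 = -3/2 ≈ -1.5000)
-37*(4 + a*(-2))*(-27) = -37*(4 - 3/2*(-2))*(-27) = -37*(4 + 3)*(-27) = -37*7*(-27) = -259*(-27) = 6993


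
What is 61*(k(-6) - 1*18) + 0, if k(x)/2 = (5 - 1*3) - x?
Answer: -122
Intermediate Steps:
k(x) = 4 - 2*x (k(x) = 2*((5 - 1*3) - x) = 2*((5 - 3) - x) = 2*(2 - x) = 4 - 2*x)
61*(k(-6) - 1*18) + 0 = 61*((4 - 2*(-6)) - 1*18) + 0 = 61*((4 + 12) - 18) + 0 = 61*(16 - 18) + 0 = 61*(-2) + 0 = -122 + 0 = -122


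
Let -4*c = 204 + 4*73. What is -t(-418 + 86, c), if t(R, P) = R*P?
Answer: -41168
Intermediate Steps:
c = -124 (c = -(204 + 4*73)/4 = -(204 + 292)/4 = -1/4*496 = -124)
t(R, P) = P*R
-t(-418 + 86, c) = -(-124)*(-418 + 86) = -(-124)*(-332) = -1*41168 = -41168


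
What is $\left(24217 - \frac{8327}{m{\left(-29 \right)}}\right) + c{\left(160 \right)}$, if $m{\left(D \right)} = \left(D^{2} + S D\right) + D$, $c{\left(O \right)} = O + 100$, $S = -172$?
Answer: $\frac{141958273}{5800} \approx 24476.0$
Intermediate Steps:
$c{\left(O \right)} = 100 + O$
$m{\left(D \right)} = D^{2} - 171 D$ ($m{\left(D \right)} = \left(D^{2} - 172 D\right) + D = D^{2} - 171 D$)
$\left(24217 - \frac{8327}{m{\left(-29 \right)}}\right) + c{\left(160 \right)} = \left(24217 - \frac{8327}{\left(-29\right) \left(-171 - 29\right)}\right) + \left(100 + 160\right) = \left(24217 - \frac{8327}{\left(-29\right) \left(-200\right)}\right) + 260 = \left(24217 - \frac{8327}{5800}\right) + 260 = \frac{140450273}{5800} + 260 = \frac{141958273}{5800}$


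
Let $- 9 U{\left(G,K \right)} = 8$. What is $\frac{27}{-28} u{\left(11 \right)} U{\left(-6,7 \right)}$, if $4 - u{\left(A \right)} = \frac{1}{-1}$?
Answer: $\frac{30}{7} \approx 4.2857$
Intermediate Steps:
$u{\left(A \right)} = 5$ ($u{\left(A \right)} = 4 - \frac{1}{-1} = 4 - -1 = 4 + 1 = 5$)
$U{\left(G,K \right)} = - \frac{8}{9}$ ($U{\left(G,K \right)} = \left(- \frac{1}{9}\right) 8 = - \frac{8}{9}$)
$\frac{27}{-28} u{\left(11 \right)} U{\left(-6,7 \right)} = \frac{27}{-28} \cdot 5 \left(- \frac{8}{9}\right) = 27 \left(- \frac{1}{28}\right) 5 \left(- \frac{8}{9}\right) = \left(- \frac{27}{28}\right) 5 \left(- \frac{8}{9}\right) = \left(- \frac{135}{28}\right) \left(- \frac{8}{9}\right) = \frac{30}{7}$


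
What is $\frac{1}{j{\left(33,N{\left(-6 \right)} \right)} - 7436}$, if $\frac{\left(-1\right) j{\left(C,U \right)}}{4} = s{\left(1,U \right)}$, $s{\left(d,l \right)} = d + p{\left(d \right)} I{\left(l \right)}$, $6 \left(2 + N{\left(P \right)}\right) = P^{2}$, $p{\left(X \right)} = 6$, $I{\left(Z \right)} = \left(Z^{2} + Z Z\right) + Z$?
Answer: $- \frac{1}{8304} \approx -0.00012042$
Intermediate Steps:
$I{\left(Z \right)} = Z + 2 Z^{2}$ ($I{\left(Z \right)} = \left(Z^{2} + Z^{2}\right) + Z = 2 Z^{2} + Z = Z + 2 Z^{2}$)
$N{\left(P \right)} = -2 + \frac{P^{2}}{6}$
$s{\left(d,l \right)} = d + 6 l \left(1 + 2 l\right)$
$j{\left(C,U \right)} = -4 - 24 U \left(1 + 2 U\right)$ ($j{\left(C,U \right)} = - 4 \left(1 + 6 U \left(1 + 2 U\right)\right) = -4 - 24 U \left(1 + 2 U\right)$)
$\frac{1}{j{\left(33,N{\left(-6 \right)} \right)} - 7436} = \frac{1}{\left(-4 - 48 \left(-2 + \frac{\left(-6\right)^{2}}{6}\right)^{2} - 24 \left(-2 + \frac{\left(-6\right)^{2}}{6}\right)\right) - 7436} = \frac{1}{\left(-4 - 48 \left(-2 + \frac{1}{6} \cdot 36\right)^{2} - 24 \left(-2 + \frac{1}{6} \cdot 36\right)\right) - 7436} = \frac{1}{\left(-4 - 48 \left(-2 + 6\right)^{2} - 24 \left(-2 + 6\right)\right) - 7436} = \frac{1}{\left(-4 - 48 \cdot 4^{2} - 96\right) - 7436} = \frac{1}{\left(-4 - 768 - 96\right) - 7436} = \frac{1}{-868 - 7436} = \frac{1}{-8304} = - \frac{1}{8304}$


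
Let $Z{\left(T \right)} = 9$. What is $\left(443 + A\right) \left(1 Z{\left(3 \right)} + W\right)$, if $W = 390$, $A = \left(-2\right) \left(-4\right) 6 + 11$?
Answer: $200298$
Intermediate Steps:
$A = 59$ ($A = 8 \cdot 6 + 11 = 48 + 11 = 59$)
$\left(443 + A\right) \left(1 Z{\left(3 \right)} + W\right) = \left(443 + 59\right) \left(1 \cdot 9 + 390\right) = 502 \left(9 + 390\right) = 502 \cdot 399 = 200298$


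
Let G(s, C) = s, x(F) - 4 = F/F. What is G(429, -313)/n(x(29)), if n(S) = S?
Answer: 429/5 ≈ 85.800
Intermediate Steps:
x(F) = 5 (x(F) = 4 + F/F = 4 + 1 = 5)
G(429, -313)/n(x(29)) = 429/5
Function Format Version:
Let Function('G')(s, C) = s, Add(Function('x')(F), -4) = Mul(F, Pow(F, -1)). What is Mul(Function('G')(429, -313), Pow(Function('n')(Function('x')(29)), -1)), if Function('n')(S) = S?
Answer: Rational(429, 5) ≈ 85.800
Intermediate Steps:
Function('x')(F) = 5 (Function('x')(F) = Add(4, Mul(F, Pow(F, -1))) = Add(4, 1) = 5)
Mul(Function('G')(429, -313), Pow(Function('n')(Function('x')(29)), -1)) = Mul(429, Pow(5, -1)) = Mul(429, Rational(1, 5)) = Rational(429, 5)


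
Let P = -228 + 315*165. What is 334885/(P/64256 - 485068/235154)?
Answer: -506013091066624/1900001537 ≈ -2.6632e+5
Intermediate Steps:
P = 51747 (P = -228 + 51975 = 51747)
334885/(P/64256 - 485068/235154) = 334885/(51747/64256 - 485068/235154) = 334885/(51747*(1/64256) - 485068*1/235154) = 334885/(51747/64256 - 242534/117577) = 334885/(-9500007685/7555027712) = 334885*(-7555027712/9500007685) = -506013091066624/1900001537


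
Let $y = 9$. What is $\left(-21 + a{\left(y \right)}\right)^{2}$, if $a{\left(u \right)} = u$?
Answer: $144$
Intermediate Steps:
$\left(-21 + a{\left(y \right)}\right)^{2} = \left(-21 + 9\right)^{2} = \left(-12\right)^{2} = 144$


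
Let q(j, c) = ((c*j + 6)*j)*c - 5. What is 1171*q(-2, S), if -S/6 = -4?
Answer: 2354881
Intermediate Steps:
S = 24 (S = -6*(-4) = 24)
q(j, c) = -5 + c*j*(6 + c*j) (q(j, c) = ((6 + c*j)*j)*c - 5 = (j*(6 + c*j))*c - 5 = c*j*(6 + c*j) - 5 = -5 + c*j*(6 + c*j))
1171*q(-2, S) = 1171*(-5 + 24²*(-2)² + 6*24*(-2)) = 1171*(-5 + 576*4 - 288) = 1171*(-5 + 2304 - 288) = 1171*2011 = 2354881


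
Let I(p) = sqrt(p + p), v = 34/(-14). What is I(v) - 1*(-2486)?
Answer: 2486 + I*sqrt(238)/7 ≈ 2486.0 + 2.2039*I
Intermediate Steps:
v = -17/7 (v = 34*(-1/14) = -17/7 ≈ -2.4286)
I(p) = sqrt(2)*sqrt(p) (I(p) = sqrt(2*p) = sqrt(2)*sqrt(p))
I(v) - 1*(-2486) = sqrt(2)*sqrt(-17/7) - 1*(-2486) = sqrt(2)*(I*sqrt(119)/7) + 2486 = I*sqrt(238)/7 + 2486 = 2486 + I*sqrt(238)/7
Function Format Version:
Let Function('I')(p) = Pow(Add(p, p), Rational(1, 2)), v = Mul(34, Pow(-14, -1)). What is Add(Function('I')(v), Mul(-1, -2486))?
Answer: Add(2486, Mul(Rational(1, 7), I, Pow(238, Rational(1, 2)))) ≈ Add(2486.0, Mul(2.2039, I))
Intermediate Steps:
v = Rational(-17, 7) (v = Mul(34, Rational(-1, 14)) = Rational(-17, 7) ≈ -2.4286)
Function('I')(p) = Mul(Pow(2, Rational(1, 2)), Pow(p, Rational(1, 2))) (Function('I')(p) = Pow(Mul(2, p), Rational(1, 2)) = Mul(Pow(2, Rational(1, 2)), Pow(p, Rational(1, 2))))
Add(Function('I')(v), Mul(-1, -2486)) = Add(Mul(Pow(2, Rational(1, 2)), Pow(Rational(-17, 7), Rational(1, 2))), Mul(-1, -2486)) = Add(Mul(Pow(2, Rational(1, 2)), Mul(Rational(1, 7), I, Pow(119, Rational(1, 2)))), 2486) = Add(Mul(Rational(1, 7), I, Pow(238, Rational(1, 2))), 2486) = Add(2486, Mul(Rational(1, 7), I, Pow(238, Rational(1, 2))))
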